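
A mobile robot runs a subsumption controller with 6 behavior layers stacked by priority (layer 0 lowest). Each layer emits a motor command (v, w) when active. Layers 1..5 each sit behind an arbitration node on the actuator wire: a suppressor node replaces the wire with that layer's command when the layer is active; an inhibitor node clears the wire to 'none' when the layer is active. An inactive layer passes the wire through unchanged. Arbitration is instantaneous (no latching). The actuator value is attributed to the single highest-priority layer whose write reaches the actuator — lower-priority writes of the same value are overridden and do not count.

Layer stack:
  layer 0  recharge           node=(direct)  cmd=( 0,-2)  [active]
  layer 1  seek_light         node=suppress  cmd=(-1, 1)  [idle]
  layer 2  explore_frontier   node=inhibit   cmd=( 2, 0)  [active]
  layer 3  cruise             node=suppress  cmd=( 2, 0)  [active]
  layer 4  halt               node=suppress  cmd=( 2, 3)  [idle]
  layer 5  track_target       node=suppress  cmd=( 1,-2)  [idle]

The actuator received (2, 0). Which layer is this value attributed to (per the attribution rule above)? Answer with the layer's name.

cruise

[0] recharge on; wire := (0, -2)
[1] seek_light off; pass (0, -2)
[2] explore_frontier on (inhibit); wire := none
[3] cruise on (suppress); wire := (2, 0)
[4] halt off; pass (2, 0)
[5] track_target off; pass (2, 0)
output (2, 0)
last writer: layer 3 = cruise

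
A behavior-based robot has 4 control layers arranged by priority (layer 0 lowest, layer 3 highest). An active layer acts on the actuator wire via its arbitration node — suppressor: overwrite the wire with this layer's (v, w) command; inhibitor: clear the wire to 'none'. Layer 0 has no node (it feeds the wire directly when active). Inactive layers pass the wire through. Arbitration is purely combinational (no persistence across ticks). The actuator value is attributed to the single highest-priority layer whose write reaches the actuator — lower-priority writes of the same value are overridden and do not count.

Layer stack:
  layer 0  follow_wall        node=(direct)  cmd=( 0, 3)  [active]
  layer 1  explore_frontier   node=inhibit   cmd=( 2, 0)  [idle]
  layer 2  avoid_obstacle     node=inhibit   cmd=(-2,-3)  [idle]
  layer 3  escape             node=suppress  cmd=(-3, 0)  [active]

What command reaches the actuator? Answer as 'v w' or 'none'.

L0 follow_wall: active, feeds wire = (0, 3)
L1 explore_frontier: idle → wire stays (0, 3)
L2 avoid_obstacle: idle → wire stays (0, 3)
L3 escape: active, suppressor → wire = (-3, 0)
actuator = (-3, 0)

-3 0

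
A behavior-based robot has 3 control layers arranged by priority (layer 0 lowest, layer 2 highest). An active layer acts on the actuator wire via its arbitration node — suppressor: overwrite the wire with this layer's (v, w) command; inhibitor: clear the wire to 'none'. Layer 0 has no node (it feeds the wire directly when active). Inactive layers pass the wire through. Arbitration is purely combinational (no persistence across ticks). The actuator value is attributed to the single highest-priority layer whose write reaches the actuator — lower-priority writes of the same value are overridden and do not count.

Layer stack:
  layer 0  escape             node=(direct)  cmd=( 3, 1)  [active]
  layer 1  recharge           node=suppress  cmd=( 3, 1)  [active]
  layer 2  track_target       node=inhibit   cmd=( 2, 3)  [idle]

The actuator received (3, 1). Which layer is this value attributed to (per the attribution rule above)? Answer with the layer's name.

recharge

layer 0 (escape) active — direct: (3, 1)
layer 1 (recharge) active — suppresses: (3, 1)
layer 2 (track_target) idle — unchanged: (3, 1)
→ actuator (3, 1)
last writer: layer 1 = recharge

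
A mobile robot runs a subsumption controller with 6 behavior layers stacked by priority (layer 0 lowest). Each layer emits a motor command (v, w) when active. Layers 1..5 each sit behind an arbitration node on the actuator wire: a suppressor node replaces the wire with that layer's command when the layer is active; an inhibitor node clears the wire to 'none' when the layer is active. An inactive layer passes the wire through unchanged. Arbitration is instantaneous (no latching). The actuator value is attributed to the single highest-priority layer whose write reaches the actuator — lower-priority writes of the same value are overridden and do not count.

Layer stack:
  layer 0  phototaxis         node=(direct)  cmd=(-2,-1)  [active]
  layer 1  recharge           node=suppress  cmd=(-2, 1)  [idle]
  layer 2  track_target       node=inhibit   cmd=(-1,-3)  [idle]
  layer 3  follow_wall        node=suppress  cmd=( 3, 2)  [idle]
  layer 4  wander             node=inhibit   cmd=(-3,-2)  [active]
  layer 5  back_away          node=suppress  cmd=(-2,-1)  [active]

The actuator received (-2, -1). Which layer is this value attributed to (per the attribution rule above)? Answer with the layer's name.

back_away

[0] phototaxis on; wire := (-2, -1)
[1] recharge off; pass (-2, -1)
[2] track_target off; pass (-2, -1)
[3] follow_wall off; pass (-2, -1)
[4] wander on (inhibit); wire := none
[5] back_away on (suppress); wire := (-2, -1)
output (-2, -1)
last writer: layer 5 = back_away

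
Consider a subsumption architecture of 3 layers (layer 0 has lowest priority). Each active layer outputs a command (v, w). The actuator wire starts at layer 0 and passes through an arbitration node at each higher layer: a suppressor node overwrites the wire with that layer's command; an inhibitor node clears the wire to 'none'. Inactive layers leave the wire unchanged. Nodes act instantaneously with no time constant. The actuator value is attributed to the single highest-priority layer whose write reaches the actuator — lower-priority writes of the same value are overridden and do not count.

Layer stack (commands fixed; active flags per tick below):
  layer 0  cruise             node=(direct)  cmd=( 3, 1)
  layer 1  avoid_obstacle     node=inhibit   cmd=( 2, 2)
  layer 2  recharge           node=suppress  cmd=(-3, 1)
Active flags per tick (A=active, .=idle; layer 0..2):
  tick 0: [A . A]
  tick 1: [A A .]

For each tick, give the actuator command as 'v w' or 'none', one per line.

-3 1
none

tick 0:
  L0 cruise: active, feeds wire = (3, 1)
  L1 avoid_obstacle: idle → wire stays (3, 1)
  L2 recharge: active, suppressor → wire = (-3, 1)
  actuator = (-3, 1)
tick 1:
  L0 cruise: active, feeds wire = (3, 1)
  L1 avoid_obstacle: active, inhibitor → wire = none
  L2 recharge: idle → wire stays none
  actuator = none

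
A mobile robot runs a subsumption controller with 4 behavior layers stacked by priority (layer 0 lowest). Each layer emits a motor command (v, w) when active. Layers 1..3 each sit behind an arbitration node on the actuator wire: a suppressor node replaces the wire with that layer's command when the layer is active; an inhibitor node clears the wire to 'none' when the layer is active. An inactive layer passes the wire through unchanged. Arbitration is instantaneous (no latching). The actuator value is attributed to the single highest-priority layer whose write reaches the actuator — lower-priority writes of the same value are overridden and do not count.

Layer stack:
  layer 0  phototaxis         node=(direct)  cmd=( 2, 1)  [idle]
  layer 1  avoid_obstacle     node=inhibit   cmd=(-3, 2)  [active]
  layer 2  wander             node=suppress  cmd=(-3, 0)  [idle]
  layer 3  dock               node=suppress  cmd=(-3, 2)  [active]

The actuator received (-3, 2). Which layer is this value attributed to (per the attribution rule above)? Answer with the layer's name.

dock

[0] phototaxis off; wire := none
[1] avoid_obstacle on (inhibit); wire := none
[2] wander off; pass none
[3] dock on (suppress); wire := (-3, 2)
output (-3, 2)
last writer: layer 3 = dock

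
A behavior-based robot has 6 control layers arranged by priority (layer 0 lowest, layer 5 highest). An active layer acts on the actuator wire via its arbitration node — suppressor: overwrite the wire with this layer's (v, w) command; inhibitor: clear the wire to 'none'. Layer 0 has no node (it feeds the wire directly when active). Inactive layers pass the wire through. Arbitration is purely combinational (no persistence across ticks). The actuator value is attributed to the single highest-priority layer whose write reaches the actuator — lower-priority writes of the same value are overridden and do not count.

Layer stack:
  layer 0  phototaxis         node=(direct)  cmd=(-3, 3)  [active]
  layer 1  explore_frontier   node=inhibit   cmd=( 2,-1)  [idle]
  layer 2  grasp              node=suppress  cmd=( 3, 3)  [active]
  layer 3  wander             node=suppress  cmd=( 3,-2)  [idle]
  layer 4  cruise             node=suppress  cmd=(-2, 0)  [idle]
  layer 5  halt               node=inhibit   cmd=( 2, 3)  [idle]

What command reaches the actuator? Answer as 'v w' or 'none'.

layer 0 (phototaxis) active — direct: (-3, 3)
layer 1 (explore_frontier) idle — unchanged: (-3, 3)
layer 2 (grasp) active — suppresses: (3, 3)
layer 3 (wander) idle — unchanged: (3, 3)
layer 4 (cruise) idle — unchanged: (3, 3)
layer 5 (halt) idle — unchanged: (3, 3)
→ actuator (3, 3)

3 3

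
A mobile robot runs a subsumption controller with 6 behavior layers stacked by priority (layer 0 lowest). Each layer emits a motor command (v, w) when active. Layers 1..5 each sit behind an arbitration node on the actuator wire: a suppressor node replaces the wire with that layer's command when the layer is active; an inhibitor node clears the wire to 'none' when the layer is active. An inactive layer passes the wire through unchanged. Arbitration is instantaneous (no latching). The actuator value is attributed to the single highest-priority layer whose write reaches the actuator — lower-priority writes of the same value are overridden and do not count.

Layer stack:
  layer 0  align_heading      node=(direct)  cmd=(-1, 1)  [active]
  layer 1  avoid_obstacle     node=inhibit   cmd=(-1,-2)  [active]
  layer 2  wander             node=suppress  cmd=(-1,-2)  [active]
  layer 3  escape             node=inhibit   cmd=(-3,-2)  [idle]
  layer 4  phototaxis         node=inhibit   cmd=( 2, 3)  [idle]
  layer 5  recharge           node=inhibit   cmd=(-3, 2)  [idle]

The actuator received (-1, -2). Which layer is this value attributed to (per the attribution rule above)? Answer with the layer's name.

[0] align_heading on; wire := (-1, 1)
[1] avoid_obstacle on (inhibit); wire := none
[2] wander on (suppress); wire := (-1, -2)
[3] escape off; pass (-1, -2)
[4] phototaxis off; pass (-1, -2)
[5] recharge off; pass (-1, -2)
output (-1, -2)
last writer: layer 2 = wander

wander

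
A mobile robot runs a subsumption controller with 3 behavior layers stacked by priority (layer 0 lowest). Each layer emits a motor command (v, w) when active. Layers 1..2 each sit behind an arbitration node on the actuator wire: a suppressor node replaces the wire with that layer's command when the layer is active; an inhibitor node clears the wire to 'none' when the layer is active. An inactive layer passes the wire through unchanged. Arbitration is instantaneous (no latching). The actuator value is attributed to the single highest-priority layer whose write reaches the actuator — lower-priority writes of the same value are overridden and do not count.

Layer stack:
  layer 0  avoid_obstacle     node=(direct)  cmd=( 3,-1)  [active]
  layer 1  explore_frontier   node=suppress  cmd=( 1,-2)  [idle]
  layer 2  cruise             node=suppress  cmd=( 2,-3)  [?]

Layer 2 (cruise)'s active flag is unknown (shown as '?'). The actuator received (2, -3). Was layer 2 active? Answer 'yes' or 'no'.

yes

If layer 2 is active=yes:
  actuator would be (2, -3)
If layer 2 is active=no:
  actuator would be (3, -1)
Observed (2, -3), so layer 2 was active.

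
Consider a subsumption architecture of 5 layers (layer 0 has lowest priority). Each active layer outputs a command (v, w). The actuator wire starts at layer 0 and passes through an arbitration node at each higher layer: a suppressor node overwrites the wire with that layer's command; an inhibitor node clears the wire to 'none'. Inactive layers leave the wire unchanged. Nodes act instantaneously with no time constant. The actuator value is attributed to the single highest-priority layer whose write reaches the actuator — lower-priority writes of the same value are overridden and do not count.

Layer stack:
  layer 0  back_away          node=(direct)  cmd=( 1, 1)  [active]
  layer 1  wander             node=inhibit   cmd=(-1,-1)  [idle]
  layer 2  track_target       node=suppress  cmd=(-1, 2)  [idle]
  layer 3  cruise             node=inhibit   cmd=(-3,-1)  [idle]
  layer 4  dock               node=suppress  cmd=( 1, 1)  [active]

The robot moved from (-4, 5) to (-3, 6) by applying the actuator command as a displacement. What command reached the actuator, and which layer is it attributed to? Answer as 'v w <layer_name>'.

1 1 dock

displacement = (-3, 6) − (-4, 5) = (1, 1)
layer 0 (back_away) active — direct: (1, 1)
layer 1 (wander) idle — unchanged: (1, 1)
layer 2 (track_target) idle — unchanged: (1, 1)
layer 3 (cruise) idle — unchanged: (1, 1)
layer 4 (dock) active — suppresses: (1, 1)
→ actuator (1, 1) — from layer 4 (dock)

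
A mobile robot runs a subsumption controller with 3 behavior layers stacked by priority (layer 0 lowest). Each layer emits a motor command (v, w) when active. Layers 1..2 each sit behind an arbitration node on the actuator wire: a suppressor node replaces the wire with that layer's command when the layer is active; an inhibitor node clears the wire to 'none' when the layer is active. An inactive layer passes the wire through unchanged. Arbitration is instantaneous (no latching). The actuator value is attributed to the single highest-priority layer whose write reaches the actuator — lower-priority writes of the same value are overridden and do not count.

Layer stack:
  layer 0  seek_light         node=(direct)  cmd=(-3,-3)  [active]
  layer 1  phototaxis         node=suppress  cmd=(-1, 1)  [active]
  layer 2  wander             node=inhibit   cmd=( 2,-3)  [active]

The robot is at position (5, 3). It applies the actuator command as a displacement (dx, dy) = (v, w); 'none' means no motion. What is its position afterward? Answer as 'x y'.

layer 0 (seek_light) active — direct: (-3, -3)
layer 1 (phototaxis) active — suppresses: (-1, 1)
layer 2 (wander) active — inhibits: none
→ actuator none
position: (5, 3) + none = (5, 3)

5 3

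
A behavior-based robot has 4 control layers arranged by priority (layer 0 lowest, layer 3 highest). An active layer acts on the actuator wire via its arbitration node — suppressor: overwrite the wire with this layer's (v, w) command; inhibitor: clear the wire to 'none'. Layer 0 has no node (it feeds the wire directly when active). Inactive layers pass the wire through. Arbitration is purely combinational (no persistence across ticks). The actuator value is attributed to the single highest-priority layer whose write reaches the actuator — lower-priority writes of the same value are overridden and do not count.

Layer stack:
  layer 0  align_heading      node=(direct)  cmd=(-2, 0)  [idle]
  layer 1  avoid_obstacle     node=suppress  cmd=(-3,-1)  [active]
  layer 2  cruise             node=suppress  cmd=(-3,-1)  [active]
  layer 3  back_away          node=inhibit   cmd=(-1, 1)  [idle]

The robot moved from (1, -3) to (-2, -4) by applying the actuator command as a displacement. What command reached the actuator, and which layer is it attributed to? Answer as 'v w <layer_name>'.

-3 -1 cruise

displacement = (-2, -4) − (1, -3) = (-3, -1)
L0 align_heading: idle → wire = none
L1 avoid_obstacle: active, suppressor → wire = (-3, -1)
L2 cruise: active, suppressor → wire = (-3, -1)
L3 back_away: idle → wire stays (-3, -1)
actuator = (-3, -1) — from layer 2 (cruise)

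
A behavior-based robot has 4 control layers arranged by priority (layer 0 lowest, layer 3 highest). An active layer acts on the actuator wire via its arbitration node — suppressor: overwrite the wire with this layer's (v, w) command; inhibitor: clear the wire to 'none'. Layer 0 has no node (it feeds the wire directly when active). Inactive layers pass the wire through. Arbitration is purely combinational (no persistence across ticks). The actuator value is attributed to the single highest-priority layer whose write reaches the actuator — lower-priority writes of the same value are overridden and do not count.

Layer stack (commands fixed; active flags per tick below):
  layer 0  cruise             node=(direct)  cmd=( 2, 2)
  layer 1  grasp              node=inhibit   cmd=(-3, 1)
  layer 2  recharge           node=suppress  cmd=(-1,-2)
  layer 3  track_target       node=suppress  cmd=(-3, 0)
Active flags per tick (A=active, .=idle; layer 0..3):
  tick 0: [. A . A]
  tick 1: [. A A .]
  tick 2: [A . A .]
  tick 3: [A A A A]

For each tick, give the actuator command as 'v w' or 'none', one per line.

tick 0:
  [0] cruise off; wire := none
  [1] grasp on (inhibit); wire := none
  [2] recharge off; pass none
  [3] track_target on (suppress); wire := (-3, 0)
  output (-3, 0)
tick 1:
  [0] cruise off; wire := none
  [1] grasp on (inhibit); wire := none
  [2] recharge on (suppress); wire := (-1, -2)
  [3] track_target off; pass (-1, -2)
  output (-1, -2)
tick 2:
  [0] cruise on; wire := (2, 2)
  [1] grasp off; pass (2, 2)
  [2] recharge on (suppress); wire := (-1, -2)
  [3] track_target off; pass (-1, -2)
  output (-1, -2)
tick 3:
  [0] cruise on; wire := (2, 2)
  [1] grasp on (inhibit); wire := none
  [2] recharge on (suppress); wire := (-1, -2)
  [3] track_target on (suppress); wire := (-3, 0)
  output (-3, 0)

-3 0
-1 -2
-1 -2
-3 0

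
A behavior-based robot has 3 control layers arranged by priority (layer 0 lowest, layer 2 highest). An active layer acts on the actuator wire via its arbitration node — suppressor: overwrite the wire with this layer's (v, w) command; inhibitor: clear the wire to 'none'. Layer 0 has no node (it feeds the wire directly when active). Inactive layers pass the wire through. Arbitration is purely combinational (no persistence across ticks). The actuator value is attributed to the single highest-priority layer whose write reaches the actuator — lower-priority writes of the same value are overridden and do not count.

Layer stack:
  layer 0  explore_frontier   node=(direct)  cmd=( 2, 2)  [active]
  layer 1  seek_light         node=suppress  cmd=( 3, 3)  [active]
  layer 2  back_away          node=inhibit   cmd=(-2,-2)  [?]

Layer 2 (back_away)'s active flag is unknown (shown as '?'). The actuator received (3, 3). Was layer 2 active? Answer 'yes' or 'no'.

If layer 2 is active=yes:
  actuator would be none
If layer 2 is active=no:
  actuator would be (3, 3)
Observed (3, 3), so layer 2 was idle.

no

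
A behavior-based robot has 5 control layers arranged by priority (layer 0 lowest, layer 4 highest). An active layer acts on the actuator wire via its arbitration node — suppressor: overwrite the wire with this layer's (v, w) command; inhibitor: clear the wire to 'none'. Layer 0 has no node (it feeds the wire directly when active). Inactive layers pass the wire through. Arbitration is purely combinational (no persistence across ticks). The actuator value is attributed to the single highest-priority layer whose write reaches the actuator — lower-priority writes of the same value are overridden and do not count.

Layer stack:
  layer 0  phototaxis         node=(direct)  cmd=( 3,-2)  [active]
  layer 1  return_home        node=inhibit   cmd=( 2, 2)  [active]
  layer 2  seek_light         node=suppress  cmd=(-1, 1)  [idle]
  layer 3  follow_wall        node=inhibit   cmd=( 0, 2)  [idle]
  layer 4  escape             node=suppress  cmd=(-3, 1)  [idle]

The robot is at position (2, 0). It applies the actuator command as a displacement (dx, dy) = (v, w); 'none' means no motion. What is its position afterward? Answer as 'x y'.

2 0

L0 phototaxis: active, feeds wire = (3, -2)
L1 return_home: active, inhibitor → wire = none
L2 seek_light: idle → wire stays none
L3 follow_wall: idle → wire stays none
L4 escape: idle → wire stays none
actuator = none
position: (2, 0) + none = (2, 0)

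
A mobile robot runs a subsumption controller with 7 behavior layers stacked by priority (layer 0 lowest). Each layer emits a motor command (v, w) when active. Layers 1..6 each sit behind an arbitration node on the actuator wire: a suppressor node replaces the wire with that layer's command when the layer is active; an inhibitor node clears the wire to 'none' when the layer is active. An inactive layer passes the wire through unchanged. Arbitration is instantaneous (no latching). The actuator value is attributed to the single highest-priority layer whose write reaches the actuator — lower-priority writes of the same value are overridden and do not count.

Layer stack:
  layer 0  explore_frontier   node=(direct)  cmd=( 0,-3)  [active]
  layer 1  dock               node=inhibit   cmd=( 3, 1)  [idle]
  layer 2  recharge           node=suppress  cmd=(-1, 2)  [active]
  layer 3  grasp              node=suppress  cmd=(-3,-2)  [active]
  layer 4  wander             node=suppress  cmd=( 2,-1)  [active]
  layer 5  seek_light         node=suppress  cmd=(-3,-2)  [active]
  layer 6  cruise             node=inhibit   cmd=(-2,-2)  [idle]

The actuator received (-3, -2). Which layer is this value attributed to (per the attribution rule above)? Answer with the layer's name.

layer 0 (explore_frontier) active — direct: (0, -3)
layer 1 (dock) idle — unchanged: (0, -3)
layer 2 (recharge) active — suppresses: (-1, 2)
layer 3 (grasp) active — suppresses: (-3, -2)
layer 4 (wander) active — suppresses: (2, -1)
layer 5 (seek_light) active — suppresses: (-3, -2)
layer 6 (cruise) idle — unchanged: (-3, -2)
→ actuator (-3, -2)
last writer: layer 5 = seek_light

seek_light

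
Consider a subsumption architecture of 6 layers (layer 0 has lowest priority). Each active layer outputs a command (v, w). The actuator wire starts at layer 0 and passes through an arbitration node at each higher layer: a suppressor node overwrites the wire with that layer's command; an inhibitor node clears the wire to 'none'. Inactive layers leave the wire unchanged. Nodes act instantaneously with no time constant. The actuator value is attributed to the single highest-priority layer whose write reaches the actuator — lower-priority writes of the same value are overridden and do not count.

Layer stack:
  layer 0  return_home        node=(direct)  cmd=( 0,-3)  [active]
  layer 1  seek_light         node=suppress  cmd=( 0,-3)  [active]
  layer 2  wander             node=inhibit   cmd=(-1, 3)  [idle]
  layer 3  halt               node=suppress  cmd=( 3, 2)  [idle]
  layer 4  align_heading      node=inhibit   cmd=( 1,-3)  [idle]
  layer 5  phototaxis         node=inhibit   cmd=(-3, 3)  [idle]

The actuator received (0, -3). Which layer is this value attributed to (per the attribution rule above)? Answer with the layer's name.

seek_light

L0 return_home: active, feeds wire = (0, -3)
L1 seek_light: active, suppressor → wire = (0, -3)
L2 wander: idle → wire stays (0, -3)
L3 halt: idle → wire stays (0, -3)
L4 align_heading: idle → wire stays (0, -3)
L5 phototaxis: idle → wire stays (0, -3)
actuator = (0, -3)
last writer: layer 1 = seek_light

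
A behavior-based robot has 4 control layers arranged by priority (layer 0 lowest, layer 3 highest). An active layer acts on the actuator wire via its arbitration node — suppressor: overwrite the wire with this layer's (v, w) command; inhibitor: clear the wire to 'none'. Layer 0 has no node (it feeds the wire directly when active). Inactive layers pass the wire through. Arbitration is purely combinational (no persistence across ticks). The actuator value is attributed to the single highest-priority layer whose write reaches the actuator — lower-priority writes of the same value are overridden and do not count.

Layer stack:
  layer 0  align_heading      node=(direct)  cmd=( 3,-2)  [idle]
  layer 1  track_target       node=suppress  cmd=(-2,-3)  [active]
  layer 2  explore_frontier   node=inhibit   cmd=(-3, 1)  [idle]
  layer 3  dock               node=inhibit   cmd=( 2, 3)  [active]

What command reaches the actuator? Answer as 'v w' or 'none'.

layer 0 (align_heading) idle — none
layer 1 (track_target) active — suppresses: (-2, -3)
layer 2 (explore_frontier) idle — unchanged: (-2, -3)
layer 3 (dock) active — inhibits: none
→ actuator none

none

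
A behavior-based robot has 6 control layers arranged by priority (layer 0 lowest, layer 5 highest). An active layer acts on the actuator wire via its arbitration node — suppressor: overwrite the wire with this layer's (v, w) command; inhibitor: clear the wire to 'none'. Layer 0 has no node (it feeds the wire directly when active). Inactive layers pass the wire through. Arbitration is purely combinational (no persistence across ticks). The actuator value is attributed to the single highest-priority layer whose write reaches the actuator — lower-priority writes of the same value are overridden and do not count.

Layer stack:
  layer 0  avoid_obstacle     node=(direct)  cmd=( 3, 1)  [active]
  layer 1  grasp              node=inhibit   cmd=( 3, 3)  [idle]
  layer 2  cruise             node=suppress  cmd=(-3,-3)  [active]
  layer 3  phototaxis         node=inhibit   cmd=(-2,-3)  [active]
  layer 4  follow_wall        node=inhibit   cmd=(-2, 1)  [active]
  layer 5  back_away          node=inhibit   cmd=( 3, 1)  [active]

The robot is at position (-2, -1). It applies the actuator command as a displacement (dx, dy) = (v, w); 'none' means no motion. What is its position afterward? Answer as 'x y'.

-2 -1

layer 0 (avoid_obstacle) active — direct: (3, 1)
layer 1 (grasp) idle — unchanged: (3, 1)
layer 2 (cruise) active — suppresses: (-3, -3)
layer 3 (phototaxis) active — inhibits: none
layer 4 (follow_wall) active — inhibits: none
layer 5 (back_away) active — inhibits: none
→ actuator none
position: (-2, -1) + none = (-2, -1)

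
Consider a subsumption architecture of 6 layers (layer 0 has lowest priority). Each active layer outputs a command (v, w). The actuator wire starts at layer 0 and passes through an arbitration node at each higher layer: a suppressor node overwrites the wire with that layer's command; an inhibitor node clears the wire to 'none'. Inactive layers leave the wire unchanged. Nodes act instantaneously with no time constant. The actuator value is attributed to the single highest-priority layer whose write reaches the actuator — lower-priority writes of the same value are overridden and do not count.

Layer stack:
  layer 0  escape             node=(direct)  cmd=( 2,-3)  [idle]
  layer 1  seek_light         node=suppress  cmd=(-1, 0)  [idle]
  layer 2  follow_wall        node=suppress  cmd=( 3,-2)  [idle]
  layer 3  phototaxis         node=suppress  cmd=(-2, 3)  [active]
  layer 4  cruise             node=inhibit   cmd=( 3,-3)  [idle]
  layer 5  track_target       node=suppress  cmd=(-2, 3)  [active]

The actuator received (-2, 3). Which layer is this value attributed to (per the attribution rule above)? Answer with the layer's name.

layer 0 (escape) idle — none
layer 1 (seek_light) idle — unchanged: none
layer 2 (follow_wall) idle — unchanged: none
layer 3 (phototaxis) active — suppresses: (-2, 3)
layer 4 (cruise) idle — unchanged: (-2, 3)
layer 5 (track_target) active — suppresses: (-2, 3)
→ actuator (-2, 3)
last writer: layer 5 = track_target

track_target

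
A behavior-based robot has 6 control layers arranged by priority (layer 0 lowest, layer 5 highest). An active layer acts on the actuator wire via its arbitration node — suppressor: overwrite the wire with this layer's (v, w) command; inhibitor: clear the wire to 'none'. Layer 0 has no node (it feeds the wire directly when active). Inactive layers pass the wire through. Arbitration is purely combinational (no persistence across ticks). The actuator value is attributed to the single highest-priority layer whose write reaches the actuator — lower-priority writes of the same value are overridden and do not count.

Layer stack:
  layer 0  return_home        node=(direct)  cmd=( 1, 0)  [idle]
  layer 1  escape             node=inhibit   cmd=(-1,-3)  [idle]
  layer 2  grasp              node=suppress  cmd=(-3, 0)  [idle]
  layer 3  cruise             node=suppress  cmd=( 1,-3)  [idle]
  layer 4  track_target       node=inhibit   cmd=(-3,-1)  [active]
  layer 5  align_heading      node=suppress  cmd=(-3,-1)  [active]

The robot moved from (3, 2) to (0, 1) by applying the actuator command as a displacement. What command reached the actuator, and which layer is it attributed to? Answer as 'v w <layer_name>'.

displacement = (0, 1) − (3, 2) = (-3, -1)
[0] return_home off; wire := none
[1] escape off; pass none
[2] grasp off; pass none
[3] cruise off; pass none
[4] track_target on (inhibit); wire := none
[5] align_heading on (suppress); wire := (-3, -1)
output (-3, -1) — from layer 5 (align_heading)

-3 -1 align_heading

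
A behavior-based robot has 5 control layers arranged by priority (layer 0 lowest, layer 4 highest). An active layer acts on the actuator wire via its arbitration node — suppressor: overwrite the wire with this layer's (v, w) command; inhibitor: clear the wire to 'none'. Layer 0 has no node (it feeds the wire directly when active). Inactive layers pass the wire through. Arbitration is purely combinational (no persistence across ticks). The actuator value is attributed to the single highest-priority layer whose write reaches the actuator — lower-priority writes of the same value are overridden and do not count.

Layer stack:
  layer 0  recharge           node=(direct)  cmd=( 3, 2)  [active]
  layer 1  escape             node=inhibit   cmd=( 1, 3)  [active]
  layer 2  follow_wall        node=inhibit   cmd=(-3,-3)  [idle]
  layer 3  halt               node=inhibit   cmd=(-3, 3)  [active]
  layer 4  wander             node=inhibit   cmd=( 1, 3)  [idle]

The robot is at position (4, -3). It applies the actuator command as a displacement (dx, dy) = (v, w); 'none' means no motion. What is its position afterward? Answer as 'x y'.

L0 recharge: active, feeds wire = (3, 2)
L1 escape: active, inhibitor → wire = none
L2 follow_wall: idle → wire stays none
L3 halt: active, inhibitor → wire = none
L4 wander: idle → wire stays none
actuator = none
position: (4, -3) + none = (4, -3)

4 -3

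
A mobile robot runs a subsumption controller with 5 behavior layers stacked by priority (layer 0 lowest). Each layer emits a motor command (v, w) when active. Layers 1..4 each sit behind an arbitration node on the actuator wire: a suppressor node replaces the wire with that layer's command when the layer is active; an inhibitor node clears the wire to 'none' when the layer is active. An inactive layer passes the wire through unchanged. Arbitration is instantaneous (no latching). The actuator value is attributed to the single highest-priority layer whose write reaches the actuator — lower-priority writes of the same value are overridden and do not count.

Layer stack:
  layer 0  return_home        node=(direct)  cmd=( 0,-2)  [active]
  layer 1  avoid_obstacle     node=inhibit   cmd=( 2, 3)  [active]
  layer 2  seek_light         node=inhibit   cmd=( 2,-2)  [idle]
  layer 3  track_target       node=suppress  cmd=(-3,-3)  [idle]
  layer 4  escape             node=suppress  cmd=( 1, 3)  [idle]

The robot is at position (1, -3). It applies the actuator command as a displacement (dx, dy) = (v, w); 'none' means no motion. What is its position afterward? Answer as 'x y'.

L0 return_home: active, feeds wire = (0, -2)
L1 avoid_obstacle: active, inhibitor → wire = none
L2 seek_light: idle → wire stays none
L3 track_target: idle → wire stays none
L4 escape: idle → wire stays none
actuator = none
position: (1, -3) + none = (1, -3)

1 -3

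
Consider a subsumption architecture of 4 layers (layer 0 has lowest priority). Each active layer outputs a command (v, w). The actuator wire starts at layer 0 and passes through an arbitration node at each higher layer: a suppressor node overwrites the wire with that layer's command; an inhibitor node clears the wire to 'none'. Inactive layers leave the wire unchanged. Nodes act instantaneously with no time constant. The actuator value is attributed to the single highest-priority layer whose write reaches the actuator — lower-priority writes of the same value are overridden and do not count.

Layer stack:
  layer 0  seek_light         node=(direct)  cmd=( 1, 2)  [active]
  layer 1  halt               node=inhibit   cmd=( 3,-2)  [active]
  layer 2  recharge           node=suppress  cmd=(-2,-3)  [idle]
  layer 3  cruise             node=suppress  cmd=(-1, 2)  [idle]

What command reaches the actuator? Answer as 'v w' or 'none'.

none

[0] seek_light on; wire := (1, 2)
[1] halt on (inhibit); wire := none
[2] recharge off; pass none
[3] cruise off; pass none
output none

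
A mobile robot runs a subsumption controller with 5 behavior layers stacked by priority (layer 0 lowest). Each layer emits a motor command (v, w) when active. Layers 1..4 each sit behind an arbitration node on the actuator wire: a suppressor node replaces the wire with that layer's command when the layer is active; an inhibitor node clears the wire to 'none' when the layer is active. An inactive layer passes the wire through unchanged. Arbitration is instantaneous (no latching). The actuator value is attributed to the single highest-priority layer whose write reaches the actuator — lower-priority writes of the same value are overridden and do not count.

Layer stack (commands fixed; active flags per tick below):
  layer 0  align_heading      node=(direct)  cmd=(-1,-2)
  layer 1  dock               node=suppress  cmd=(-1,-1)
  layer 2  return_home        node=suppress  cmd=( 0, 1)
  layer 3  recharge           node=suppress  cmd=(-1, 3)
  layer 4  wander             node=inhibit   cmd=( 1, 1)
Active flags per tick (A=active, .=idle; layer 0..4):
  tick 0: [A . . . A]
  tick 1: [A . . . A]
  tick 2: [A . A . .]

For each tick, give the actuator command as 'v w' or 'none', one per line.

none
none
0 1

tick 0:
  layer 0 (align_heading) active — direct: (-1, -2)
  layer 1 (dock) idle — unchanged: (-1, -2)
  layer 2 (return_home) idle — unchanged: (-1, -2)
  layer 3 (recharge) idle — unchanged: (-1, -2)
  layer 4 (wander) active — inhibits: none
  → actuator none
tick 1:
  layer 0 (align_heading) active — direct: (-1, -2)
  layer 1 (dock) idle — unchanged: (-1, -2)
  layer 2 (return_home) idle — unchanged: (-1, -2)
  layer 3 (recharge) idle — unchanged: (-1, -2)
  layer 4 (wander) active — inhibits: none
  → actuator none
tick 2:
  layer 0 (align_heading) active — direct: (-1, -2)
  layer 1 (dock) idle — unchanged: (-1, -2)
  layer 2 (return_home) active — suppresses: (0, 1)
  layer 3 (recharge) idle — unchanged: (0, 1)
  layer 4 (wander) idle — unchanged: (0, 1)
  → actuator (0, 1)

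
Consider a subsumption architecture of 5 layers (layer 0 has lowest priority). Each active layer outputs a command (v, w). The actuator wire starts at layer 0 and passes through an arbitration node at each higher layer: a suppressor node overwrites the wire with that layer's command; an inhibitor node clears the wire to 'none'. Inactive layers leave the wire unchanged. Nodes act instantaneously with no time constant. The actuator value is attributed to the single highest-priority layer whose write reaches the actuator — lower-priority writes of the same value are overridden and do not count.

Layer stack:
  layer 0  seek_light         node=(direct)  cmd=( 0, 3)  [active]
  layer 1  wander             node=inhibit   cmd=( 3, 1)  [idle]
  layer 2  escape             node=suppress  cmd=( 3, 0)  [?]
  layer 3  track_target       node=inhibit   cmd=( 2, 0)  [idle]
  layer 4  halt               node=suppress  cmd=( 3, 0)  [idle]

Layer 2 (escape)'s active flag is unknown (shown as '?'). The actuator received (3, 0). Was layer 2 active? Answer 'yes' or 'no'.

yes

If layer 2 is active=yes:
  actuator would be (3, 0)
If layer 2 is active=no:
  actuator would be (0, 3)
Observed (3, 0), so layer 2 was active.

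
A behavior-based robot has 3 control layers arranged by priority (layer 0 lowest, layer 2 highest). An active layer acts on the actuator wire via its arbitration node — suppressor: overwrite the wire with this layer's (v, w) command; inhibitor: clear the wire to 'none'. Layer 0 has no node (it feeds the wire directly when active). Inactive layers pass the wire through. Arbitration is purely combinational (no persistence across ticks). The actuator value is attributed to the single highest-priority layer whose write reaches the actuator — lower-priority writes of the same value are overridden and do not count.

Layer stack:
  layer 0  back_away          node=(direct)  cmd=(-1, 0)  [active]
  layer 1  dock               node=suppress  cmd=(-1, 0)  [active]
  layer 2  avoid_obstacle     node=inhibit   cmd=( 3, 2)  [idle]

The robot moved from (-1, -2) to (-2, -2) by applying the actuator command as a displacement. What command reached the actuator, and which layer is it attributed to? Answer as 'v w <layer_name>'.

displacement = (-2, -2) − (-1, -2) = (-1, 0)
layer 0 (back_away) active — direct: (-1, 0)
layer 1 (dock) active — suppresses: (-1, 0)
layer 2 (avoid_obstacle) idle — unchanged: (-1, 0)
→ actuator (-1, 0) — from layer 1 (dock)

-1 0 dock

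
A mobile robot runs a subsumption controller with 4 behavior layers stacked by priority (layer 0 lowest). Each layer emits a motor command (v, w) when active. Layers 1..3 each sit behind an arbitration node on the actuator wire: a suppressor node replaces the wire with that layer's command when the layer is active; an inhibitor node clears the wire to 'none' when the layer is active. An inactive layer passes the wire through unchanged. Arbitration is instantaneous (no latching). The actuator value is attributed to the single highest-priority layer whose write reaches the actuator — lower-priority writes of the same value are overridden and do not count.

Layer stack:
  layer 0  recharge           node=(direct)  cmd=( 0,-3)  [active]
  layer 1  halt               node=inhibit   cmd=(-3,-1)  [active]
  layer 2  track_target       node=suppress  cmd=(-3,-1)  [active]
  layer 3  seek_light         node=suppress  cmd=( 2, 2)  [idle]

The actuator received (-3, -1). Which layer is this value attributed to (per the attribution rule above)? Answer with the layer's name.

[0] recharge on; wire := (0, -3)
[1] halt on (inhibit); wire := none
[2] track_target on (suppress); wire := (-3, -1)
[3] seek_light off; pass (-3, -1)
output (-3, -1)
last writer: layer 2 = track_target

track_target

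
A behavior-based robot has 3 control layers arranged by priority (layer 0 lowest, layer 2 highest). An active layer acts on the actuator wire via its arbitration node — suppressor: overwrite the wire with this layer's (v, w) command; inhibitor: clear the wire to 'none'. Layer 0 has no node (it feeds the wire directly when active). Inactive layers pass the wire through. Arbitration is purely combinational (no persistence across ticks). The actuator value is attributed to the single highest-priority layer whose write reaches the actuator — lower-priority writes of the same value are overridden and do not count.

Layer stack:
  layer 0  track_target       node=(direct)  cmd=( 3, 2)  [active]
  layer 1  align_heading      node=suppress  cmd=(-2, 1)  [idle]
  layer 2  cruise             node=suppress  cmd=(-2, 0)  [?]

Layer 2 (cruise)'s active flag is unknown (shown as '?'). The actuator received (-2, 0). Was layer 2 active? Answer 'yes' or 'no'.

If layer 2 is active=yes:
  actuator would be (-2, 0)
If layer 2 is active=no:
  actuator would be (3, 2)
Observed (-2, 0), so layer 2 was active.

yes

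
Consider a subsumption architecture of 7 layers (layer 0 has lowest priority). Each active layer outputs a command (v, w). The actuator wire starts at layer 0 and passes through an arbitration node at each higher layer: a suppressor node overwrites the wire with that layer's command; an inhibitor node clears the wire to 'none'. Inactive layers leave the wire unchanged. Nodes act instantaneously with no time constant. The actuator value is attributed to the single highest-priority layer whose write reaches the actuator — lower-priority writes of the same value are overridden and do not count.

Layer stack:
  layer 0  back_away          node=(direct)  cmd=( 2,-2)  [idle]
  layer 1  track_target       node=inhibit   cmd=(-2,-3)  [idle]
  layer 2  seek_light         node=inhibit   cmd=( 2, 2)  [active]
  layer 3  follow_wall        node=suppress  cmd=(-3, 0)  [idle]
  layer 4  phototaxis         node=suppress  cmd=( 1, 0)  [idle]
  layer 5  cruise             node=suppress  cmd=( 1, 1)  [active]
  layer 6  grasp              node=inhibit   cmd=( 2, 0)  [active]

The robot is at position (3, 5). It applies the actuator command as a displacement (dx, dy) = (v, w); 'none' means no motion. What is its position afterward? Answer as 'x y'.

[0] back_away off; wire := none
[1] track_target off; pass none
[2] seek_light on (inhibit); wire := none
[3] follow_wall off; pass none
[4] phototaxis off; pass none
[5] cruise on (suppress); wire := (1, 1)
[6] grasp on (inhibit); wire := none
output none
position: (3, 5) + none = (3, 5)

3 5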